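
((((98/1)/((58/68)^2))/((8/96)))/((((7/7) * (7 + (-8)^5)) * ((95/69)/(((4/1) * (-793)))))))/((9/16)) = 528962516992/2617440095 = 202.09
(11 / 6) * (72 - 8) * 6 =704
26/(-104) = -1/4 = -0.25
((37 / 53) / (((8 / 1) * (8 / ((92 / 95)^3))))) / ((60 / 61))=27460919 / 2726452500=0.01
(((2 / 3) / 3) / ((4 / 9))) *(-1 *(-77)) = 38.50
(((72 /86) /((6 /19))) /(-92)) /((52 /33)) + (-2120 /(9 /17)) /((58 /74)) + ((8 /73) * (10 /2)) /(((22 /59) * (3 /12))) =-110010288222743 /21556869048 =-5103.26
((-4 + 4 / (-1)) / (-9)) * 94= 752 / 9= 83.56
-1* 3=-3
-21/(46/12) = -126/23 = -5.48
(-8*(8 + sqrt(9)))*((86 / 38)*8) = -30272 / 19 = -1593.26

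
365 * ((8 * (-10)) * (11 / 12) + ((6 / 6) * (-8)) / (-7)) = -553340 / 21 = -26349.52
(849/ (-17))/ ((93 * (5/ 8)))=-2264/ 2635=-0.86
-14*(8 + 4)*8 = -1344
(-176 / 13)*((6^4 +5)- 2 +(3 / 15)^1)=-1143296 / 65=-17589.17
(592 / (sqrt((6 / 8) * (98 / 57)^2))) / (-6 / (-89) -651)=-1001072 * sqrt(3) / 2838717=-0.61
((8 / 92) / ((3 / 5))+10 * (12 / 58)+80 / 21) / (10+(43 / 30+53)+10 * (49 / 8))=1687400 / 35208929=0.05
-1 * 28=-28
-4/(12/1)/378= -1/1134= -0.00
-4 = -4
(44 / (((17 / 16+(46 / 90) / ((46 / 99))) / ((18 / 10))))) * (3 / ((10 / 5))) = 9504 / 173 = 54.94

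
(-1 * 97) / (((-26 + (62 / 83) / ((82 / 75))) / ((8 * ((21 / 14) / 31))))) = 3961092 / 2670743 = 1.48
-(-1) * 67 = 67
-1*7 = -7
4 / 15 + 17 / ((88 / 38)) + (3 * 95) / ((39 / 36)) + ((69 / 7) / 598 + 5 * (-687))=-190047799 / 60060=-3164.30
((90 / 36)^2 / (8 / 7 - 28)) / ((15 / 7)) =-0.11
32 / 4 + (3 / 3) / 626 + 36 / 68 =90787 / 10642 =8.53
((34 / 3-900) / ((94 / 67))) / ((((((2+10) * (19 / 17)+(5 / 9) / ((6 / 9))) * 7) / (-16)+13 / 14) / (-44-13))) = -19385488416 / 2847683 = -6807.46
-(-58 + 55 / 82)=4701 / 82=57.33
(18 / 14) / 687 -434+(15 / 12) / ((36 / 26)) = -49986133 / 115416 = -433.10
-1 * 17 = -17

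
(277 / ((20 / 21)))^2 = 33837489 / 400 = 84593.72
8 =8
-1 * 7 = -7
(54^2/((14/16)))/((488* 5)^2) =729/1302350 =0.00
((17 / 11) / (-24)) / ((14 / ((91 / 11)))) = -221 / 5808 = -0.04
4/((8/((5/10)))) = 1/4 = 0.25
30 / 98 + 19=946 / 49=19.31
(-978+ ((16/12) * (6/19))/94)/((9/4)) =-434.66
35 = 35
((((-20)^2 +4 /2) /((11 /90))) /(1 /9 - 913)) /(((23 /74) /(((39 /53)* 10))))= -90359550 /1059311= -85.30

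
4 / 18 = 2 / 9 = 0.22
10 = 10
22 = 22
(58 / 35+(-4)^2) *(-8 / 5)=-4944 / 175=-28.25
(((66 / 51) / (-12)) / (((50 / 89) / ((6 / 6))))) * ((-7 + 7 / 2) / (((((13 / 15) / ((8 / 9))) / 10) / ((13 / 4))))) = 6853 / 306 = 22.40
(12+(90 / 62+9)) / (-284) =-174 / 2201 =-0.08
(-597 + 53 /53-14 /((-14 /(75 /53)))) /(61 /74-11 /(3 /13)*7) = 6995886 /3916223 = 1.79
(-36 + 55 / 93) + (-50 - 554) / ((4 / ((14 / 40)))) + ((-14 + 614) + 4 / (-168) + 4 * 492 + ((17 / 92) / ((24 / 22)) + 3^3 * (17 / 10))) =3025488667 / 1197840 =2525.79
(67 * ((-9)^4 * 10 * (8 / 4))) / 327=2930580 / 109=26886.06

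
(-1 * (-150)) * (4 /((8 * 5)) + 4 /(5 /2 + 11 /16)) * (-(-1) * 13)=44915 /17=2642.06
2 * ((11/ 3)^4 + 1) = 29444/ 81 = 363.51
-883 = -883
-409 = -409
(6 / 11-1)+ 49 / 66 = 19 / 66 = 0.29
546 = 546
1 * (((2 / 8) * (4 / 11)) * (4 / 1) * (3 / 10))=6 / 55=0.11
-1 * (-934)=934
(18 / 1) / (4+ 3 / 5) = 90 / 23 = 3.91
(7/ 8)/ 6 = 7/ 48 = 0.15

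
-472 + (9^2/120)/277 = -5229733/11080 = -472.00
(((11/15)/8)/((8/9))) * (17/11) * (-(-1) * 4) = 51/80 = 0.64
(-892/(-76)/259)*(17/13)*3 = 0.18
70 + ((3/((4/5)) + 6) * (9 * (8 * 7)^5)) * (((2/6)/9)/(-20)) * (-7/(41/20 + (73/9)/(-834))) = 47021902803722/153143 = 307045720.69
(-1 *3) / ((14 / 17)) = -3.64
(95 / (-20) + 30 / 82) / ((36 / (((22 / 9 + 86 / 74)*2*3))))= -863519 / 327672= -2.64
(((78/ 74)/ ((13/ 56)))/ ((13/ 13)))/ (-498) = -28/ 3071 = -0.01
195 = 195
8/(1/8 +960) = 64/7681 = 0.01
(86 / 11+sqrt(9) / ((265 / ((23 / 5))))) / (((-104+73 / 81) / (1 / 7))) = -0.01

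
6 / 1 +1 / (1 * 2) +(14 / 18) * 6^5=12109 / 2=6054.50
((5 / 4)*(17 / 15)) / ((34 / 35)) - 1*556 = -13309 / 24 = -554.54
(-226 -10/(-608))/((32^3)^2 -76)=-68699/326417491392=-0.00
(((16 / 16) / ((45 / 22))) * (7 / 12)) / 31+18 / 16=37973 / 33480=1.13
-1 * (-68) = 68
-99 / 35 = -2.83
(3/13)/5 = 0.05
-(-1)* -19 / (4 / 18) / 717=-57 / 478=-0.12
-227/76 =-2.99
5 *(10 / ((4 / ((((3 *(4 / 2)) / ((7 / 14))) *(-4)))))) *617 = -370200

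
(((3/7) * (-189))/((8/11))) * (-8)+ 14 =905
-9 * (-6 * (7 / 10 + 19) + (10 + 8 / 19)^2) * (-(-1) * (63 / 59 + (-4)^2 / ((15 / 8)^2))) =1292736621 / 2662375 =485.56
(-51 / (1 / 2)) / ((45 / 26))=-884 / 15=-58.93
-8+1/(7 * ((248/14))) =-991/124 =-7.99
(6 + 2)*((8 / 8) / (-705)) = -8 / 705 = -0.01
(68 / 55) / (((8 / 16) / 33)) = 81.60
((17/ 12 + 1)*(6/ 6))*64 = 464/ 3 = 154.67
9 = 9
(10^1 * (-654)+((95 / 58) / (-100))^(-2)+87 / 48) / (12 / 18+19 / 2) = -276.47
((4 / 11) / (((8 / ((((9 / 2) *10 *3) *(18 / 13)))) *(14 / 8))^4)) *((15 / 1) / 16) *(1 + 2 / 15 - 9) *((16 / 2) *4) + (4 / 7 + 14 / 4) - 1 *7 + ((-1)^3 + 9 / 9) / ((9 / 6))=-4114410011366773 / 1508649142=-2727214.63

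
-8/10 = -4/5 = -0.80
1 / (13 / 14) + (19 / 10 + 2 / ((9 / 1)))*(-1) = -1223 / 1170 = -1.05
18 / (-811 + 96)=-18 / 715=-0.03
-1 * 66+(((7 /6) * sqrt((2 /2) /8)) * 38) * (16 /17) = -51.25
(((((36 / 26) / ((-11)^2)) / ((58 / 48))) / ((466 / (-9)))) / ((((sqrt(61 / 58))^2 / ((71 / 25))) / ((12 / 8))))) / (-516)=34506 / 24033827675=0.00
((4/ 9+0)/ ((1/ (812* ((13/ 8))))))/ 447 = 5278/ 4023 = 1.31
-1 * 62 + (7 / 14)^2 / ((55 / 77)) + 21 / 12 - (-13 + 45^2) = -20719 / 10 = -2071.90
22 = 22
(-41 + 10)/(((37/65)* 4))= -2015/148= -13.61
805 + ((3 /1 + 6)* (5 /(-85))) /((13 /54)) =177419 /221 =802.80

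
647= 647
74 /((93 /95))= 7030 /93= 75.59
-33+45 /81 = -292 /9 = -32.44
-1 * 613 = -613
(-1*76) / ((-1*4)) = 19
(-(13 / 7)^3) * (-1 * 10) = 64.05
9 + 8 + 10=27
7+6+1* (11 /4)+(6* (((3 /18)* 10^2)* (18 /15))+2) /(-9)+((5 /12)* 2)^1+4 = 253 /36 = 7.03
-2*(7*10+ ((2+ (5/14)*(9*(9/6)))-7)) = -1955/14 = -139.64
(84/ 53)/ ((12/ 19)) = 133/ 53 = 2.51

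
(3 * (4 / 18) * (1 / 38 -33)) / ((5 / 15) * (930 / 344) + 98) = -215516 / 969627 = -0.22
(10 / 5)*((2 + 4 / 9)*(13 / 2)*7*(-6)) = -4004 / 3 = -1334.67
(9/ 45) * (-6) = -6/ 5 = -1.20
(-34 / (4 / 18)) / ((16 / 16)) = -153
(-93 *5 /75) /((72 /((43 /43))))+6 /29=1261 /10440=0.12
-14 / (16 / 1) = -0.88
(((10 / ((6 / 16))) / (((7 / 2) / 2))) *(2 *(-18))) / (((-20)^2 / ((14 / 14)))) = -48 / 35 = -1.37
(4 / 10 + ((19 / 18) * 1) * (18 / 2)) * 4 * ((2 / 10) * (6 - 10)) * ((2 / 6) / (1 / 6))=-1584 / 25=-63.36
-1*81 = -81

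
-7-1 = -8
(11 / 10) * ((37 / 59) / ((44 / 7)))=0.11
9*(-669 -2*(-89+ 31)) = -4977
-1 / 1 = -1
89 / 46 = 1.93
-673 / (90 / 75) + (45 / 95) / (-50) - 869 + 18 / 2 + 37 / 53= -107256428 / 75525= -1420.14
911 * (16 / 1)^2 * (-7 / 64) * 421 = -10738868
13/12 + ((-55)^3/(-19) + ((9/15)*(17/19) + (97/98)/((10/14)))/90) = 262073683/29925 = 8757.68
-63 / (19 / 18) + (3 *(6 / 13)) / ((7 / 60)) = -82674 / 1729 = -47.82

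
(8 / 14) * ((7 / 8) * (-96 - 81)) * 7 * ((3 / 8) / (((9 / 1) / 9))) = -3717 / 16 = -232.31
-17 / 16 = -1.06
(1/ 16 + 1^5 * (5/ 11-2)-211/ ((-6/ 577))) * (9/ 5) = 32138859/ 880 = 36521.43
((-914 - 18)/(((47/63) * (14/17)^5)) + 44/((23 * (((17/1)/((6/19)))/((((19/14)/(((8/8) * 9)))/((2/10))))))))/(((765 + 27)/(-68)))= 3492508898357/12333725712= 283.17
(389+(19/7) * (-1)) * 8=21632/7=3090.29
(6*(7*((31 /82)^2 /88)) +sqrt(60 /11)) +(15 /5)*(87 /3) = 2*sqrt(165) /11 +25759653 /295856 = 89.40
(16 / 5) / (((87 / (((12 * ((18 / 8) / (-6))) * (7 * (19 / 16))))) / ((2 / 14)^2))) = -57 / 2030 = -0.03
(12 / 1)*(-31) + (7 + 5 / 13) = -4740 / 13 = -364.62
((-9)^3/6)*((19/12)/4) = -1539/32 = -48.09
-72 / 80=-9 / 10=-0.90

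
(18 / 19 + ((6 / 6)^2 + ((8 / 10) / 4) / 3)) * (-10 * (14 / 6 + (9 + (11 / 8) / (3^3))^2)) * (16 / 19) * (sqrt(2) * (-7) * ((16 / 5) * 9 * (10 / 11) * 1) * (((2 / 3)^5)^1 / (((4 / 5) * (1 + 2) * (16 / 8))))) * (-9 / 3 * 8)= -40433438725120 * sqrt(2) / 234483579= -243861.50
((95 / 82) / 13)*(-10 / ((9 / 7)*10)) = -0.07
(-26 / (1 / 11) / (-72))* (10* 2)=715 / 9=79.44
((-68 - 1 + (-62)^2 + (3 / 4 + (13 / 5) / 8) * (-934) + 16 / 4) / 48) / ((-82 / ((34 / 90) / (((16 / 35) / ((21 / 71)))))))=-46230667 / 268277760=-0.17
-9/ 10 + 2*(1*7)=131/ 10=13.10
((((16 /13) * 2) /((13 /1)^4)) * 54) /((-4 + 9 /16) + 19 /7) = -7168 /1113879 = -0.01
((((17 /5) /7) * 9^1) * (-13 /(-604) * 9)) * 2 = 17901 /10570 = 1.69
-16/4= -4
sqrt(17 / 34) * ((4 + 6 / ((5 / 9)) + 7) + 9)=77 * sqrt(2) / 5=21.78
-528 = -528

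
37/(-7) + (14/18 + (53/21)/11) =-2965/693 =-4.28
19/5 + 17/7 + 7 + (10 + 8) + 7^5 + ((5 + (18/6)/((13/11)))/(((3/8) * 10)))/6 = 16838.56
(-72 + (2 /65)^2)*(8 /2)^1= -1216784 /4225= -288.00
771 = 771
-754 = -754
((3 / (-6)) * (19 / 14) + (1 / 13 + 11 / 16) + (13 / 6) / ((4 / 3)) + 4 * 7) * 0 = 0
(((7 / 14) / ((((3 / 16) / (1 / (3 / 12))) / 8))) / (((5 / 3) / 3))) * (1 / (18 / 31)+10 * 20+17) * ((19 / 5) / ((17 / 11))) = 105322624 / 1275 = 82605.98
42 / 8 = 21 / 4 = 5.25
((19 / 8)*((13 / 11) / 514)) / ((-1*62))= -247 / 2804384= -0.00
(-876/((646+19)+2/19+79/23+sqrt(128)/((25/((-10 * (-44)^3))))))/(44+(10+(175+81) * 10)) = 87374446425/57956639069653507636 - 8906458054560 * sqrt(2)/14489159767413376909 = -0.00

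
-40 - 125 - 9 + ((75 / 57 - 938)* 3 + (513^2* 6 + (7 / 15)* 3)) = 149722978 / 95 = 1576031.35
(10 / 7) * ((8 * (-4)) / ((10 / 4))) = -128 / 7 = -18.29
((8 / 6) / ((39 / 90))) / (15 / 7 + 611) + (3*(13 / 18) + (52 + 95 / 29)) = 57.45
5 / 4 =1.25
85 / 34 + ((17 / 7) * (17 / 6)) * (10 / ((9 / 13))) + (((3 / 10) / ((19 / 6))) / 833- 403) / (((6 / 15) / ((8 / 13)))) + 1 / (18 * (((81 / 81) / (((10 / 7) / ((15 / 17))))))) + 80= -4866626459 / 11110554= -438.02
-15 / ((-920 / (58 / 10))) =87 / 920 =0.09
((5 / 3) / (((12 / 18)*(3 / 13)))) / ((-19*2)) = -65 / 228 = -0.29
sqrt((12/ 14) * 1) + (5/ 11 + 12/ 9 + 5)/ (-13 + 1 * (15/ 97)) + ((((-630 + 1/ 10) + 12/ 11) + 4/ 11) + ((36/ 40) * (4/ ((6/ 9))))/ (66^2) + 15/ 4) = -20199068/ 32307 + sqrt(42)/ 7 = -624.30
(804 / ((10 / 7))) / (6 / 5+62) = 1407 / 158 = 8.91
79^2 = 6241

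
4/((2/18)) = 36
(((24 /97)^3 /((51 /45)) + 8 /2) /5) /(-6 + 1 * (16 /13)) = -404749306 /2404893355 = -0.17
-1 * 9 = -9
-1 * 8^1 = -8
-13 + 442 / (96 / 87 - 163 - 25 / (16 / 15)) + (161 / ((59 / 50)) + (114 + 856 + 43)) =1134.06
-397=-397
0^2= 0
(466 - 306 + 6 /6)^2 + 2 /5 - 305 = 128082 /5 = 25616.40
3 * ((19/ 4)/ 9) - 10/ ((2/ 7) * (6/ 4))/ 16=1/ 8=0.12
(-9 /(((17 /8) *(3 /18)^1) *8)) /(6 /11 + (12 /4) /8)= -176 /51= -3.45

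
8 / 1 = 8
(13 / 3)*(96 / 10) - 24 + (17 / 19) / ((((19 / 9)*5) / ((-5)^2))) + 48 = 67.72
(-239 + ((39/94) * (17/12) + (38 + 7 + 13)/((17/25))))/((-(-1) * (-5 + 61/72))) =677583/18377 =36.87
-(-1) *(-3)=-3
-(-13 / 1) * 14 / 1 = 182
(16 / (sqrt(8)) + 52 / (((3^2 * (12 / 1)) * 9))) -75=-18212 / 243 + 4 * sqrt(2)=-69.29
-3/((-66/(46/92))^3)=0.00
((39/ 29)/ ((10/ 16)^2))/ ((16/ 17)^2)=11271/ 2900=3.89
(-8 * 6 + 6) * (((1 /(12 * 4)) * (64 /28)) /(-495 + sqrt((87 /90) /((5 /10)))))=sqrt(435) /1837673 + 7425 /1837673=0.00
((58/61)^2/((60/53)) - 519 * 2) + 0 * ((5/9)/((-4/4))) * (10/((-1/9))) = -57891397/55815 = -1037.20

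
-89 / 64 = -1.39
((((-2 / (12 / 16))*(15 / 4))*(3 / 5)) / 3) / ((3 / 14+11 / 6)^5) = -8168202 / 147008443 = -0.06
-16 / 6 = -8 / 3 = -2.67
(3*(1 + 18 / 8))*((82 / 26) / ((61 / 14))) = 861 / 122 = 7.06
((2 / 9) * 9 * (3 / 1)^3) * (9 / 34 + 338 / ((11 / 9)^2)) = 25162407 / 2057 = 12232.58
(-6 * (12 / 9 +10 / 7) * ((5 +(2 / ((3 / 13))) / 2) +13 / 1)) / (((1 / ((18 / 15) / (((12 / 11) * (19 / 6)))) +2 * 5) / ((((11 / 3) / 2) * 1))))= -470206 / 8925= -52.68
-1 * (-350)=350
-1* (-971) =971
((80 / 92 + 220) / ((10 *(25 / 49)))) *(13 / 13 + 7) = 199136 / 575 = 346.32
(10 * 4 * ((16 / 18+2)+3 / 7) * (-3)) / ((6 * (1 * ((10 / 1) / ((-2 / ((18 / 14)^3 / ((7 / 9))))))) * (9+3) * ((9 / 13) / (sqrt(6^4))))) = 3727724 / 177147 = 21.04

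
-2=-2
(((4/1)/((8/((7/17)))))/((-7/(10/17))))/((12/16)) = -20/867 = -0.02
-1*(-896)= 896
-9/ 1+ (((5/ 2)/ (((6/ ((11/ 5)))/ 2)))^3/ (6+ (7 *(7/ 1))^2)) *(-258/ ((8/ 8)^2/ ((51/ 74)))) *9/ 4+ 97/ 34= -347434307/ 48448096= -7.17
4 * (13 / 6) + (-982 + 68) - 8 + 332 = -1744 / 3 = -581.33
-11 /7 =-1.57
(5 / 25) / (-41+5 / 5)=-1 / 200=-0.00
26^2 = 676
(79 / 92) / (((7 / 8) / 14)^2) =5056 / 23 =219.83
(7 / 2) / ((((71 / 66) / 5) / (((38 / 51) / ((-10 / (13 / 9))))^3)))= -1160330171 / 57215692575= -0.02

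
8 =8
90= 90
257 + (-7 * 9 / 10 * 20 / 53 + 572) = 43811 / 53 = 826.62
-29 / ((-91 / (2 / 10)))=0.06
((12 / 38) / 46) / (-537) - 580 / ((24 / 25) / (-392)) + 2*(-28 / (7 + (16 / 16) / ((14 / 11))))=6057757142677 / 25578921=236826.14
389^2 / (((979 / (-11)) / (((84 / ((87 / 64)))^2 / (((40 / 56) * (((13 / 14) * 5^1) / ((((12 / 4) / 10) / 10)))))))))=-35715978461184 / 608148125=-58729.08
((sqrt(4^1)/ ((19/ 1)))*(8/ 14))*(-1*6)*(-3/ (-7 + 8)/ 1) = 1.08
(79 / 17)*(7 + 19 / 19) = 632 / 17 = 37.18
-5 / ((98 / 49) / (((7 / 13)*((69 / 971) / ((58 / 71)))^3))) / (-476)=587884923495 / 315808584501315776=0.00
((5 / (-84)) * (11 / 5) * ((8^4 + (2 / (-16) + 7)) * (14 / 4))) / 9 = -40117 / 192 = -208.94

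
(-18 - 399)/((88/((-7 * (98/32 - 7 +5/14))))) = -167217/1408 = -118.76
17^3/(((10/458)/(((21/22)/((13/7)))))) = 165386319/1430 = 115654.77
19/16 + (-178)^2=506963/16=31685.19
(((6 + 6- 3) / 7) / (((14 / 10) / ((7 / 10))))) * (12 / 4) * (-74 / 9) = -111 / 7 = -15.86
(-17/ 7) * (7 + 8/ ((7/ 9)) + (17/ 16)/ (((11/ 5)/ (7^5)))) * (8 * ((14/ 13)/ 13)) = -170364837/ 13013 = -13091.90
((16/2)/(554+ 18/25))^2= 2500/12020089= 0.00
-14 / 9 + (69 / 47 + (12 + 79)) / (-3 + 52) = 6872 / 20727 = 0.33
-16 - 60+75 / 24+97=193 / 8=24.12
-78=-78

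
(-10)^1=-10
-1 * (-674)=674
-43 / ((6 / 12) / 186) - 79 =-16075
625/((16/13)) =8125/16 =507.81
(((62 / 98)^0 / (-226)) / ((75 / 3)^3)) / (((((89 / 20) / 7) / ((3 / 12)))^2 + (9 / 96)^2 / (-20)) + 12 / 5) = -100352 / 3141714351875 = -0.00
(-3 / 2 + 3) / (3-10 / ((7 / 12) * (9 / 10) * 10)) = 63 / 46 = 1.37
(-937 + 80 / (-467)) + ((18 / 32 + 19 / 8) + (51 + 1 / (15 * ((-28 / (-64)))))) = -692830363 / 784560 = -883.08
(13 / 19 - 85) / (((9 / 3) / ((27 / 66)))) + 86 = 15571 / 209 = 74.50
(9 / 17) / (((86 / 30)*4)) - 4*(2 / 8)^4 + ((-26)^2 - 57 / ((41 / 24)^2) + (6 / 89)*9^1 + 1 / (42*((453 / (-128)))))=43752572211995429 / 66584411828928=657.10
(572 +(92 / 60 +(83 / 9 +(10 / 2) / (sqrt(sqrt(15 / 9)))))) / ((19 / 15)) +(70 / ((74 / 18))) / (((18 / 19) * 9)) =15 * 3^(1 / 4) * 5^(3 / 4) / 19 +2923499 / 6327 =465.54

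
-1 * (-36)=36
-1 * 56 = -56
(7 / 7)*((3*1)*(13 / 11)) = 39 / 11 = 3.55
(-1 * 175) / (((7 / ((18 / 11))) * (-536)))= 225 / 2948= 0.08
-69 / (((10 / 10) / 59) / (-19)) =77349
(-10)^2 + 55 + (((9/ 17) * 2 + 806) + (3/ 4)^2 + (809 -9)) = 479433/ 272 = 1762.62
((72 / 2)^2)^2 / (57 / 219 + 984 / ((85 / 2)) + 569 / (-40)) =83376138240 / 456103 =182801.12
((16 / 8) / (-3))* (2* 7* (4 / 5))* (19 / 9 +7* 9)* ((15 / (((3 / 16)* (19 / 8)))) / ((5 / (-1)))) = 8400896 / 2565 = 3275.20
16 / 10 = 8 / 5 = 1.60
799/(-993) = -799/993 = -0.80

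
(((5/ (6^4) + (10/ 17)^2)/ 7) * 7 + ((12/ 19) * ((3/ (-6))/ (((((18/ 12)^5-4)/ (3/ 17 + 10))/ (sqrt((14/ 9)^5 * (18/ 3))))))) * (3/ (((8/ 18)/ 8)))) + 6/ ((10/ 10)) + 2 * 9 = 9120101/ 374544-8680448 * sqrt(21)/ 111435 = -332.62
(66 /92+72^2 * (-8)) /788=-1907679 /36248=-52.63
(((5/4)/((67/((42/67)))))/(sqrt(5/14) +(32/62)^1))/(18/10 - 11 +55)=-607600/418388267 +168175 * sqrt(70)/836776534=0.00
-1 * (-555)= 555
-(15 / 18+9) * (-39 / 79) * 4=1534 / 79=19.42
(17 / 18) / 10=17 / 180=0.09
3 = 3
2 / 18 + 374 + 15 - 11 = 3403 / 9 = 378.11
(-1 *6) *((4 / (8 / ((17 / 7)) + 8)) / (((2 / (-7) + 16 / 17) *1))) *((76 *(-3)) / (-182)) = -5491 / 1352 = -4.06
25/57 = 0.44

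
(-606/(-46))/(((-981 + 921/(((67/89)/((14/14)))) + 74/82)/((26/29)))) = 0.05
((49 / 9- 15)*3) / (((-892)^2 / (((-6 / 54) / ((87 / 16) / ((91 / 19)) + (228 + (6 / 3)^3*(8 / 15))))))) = 39130 / 2281441749939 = 0.00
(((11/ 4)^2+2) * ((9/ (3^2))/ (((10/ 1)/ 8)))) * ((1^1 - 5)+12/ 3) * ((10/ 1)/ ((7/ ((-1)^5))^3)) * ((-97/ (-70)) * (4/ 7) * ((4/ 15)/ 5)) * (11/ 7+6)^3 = 0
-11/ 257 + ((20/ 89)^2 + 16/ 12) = 8189795/ 6107091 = 1.34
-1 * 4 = -4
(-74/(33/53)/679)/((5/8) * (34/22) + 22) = -31376/4116777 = -0.01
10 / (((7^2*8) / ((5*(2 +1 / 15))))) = 155 / 588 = 0.26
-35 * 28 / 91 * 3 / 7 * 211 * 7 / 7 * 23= -291180 / 13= -22398.46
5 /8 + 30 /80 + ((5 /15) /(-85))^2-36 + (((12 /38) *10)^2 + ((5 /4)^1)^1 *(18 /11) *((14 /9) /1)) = -5640914779 /258214275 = -21.85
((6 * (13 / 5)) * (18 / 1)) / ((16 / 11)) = 3861 / 20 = 193.05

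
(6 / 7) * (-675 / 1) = -4050 / 7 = -578.57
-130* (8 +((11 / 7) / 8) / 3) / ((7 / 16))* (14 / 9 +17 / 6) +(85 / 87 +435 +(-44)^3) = -3655087048 / 38367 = -95266.43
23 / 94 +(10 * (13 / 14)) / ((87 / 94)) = 588347 / 57246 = 10.28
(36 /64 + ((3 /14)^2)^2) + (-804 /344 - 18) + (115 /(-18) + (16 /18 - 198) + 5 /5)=-183584721 /825944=-222.27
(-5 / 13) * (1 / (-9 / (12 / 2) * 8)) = 5 / 156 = 0.03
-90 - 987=-1077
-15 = -15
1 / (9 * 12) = 1 / 108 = 0.01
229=229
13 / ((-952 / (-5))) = 0.07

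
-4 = -4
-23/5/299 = -0.02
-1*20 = -20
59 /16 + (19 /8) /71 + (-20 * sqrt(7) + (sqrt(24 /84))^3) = -20 * sqrt(7) + 2 * sqrt(14) /49 + 4227 /1136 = -49.04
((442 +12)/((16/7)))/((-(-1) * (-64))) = -1589/512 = -3.10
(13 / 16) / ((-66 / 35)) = -455 / 1056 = -0.43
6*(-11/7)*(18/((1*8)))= -297/14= -21.21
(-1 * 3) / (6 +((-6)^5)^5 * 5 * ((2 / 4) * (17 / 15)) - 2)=3 / 80552482751467487228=0.00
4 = 4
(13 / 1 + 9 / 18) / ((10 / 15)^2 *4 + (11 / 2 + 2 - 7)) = 243 / 41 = 5.93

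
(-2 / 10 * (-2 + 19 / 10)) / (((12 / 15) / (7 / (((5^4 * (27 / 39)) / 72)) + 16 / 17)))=2797 / 53125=0.05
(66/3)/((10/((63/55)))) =63/25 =2.52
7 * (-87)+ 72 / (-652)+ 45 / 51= -1685400 / 2771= -608.23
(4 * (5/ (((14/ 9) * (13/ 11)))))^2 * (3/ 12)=245025/ 8281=29.59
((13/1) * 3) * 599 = 23361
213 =213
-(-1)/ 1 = 1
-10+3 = -7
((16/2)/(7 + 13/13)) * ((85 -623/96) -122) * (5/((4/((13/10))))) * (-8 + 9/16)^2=-768588275/196608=-3909.24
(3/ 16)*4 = 3/ 4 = 0.75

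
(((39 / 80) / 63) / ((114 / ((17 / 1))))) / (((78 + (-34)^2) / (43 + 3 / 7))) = 221 / 5441940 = 0.00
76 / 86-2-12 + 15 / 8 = -3867 / 344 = -11.24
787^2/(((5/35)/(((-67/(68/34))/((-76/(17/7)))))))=705461291/152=4641192.70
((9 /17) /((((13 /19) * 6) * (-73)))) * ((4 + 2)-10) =114 /16133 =0.01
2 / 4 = 0.50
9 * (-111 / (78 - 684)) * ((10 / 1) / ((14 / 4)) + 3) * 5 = 68265 / 1414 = 48.28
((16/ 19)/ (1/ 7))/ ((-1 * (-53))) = 112/ 1007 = 0.11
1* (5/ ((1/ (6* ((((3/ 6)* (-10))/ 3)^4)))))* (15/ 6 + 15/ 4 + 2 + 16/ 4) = 153125/ 54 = 2835.65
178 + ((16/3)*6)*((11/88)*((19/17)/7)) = 21258/119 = 178.64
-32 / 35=-0.91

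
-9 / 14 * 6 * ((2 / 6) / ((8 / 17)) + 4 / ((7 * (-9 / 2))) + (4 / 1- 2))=-3903 / 392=-9.96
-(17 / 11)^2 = -289 / 121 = -2.39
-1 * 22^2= -484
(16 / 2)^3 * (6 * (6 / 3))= 6144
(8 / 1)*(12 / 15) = 32 / 5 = 6.40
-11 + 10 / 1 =-1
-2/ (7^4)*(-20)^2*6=-4800/ 2401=-2.00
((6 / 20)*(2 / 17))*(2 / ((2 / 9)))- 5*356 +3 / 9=-453734 / 255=-1779.35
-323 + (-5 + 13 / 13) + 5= -322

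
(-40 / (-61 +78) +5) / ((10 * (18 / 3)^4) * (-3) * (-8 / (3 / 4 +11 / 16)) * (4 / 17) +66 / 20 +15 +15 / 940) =108100 / 2079877583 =0.00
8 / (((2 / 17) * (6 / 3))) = 34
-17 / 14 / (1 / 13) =-221 / 14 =-15.79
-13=-13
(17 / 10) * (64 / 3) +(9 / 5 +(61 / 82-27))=14527 / 1230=11.81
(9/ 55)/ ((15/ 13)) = 0.14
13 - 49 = -36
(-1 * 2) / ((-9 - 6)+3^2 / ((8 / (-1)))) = 16 / 129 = 0.12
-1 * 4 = -4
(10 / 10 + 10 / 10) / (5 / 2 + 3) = 4 / 11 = 0.36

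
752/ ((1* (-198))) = -376/ 99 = -3.80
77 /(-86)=-0.90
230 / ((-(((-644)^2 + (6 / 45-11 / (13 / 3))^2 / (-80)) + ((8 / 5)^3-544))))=-699660000 / 1259984304071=-0.00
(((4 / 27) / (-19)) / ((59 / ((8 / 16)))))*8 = -16 / 30267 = -0.00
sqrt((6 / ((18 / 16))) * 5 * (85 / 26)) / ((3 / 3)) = 10 * sqrt(1326) / 39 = 9.34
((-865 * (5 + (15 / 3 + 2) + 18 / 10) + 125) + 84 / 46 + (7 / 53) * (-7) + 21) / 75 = -958142 / 6095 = -157.20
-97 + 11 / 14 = -1347 / 14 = -96.21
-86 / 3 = -28.67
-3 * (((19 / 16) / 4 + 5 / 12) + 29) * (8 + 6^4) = -929915 / 8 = -116239.38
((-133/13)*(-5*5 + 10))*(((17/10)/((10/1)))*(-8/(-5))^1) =13566/325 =41.74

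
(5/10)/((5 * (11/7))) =7/110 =0.06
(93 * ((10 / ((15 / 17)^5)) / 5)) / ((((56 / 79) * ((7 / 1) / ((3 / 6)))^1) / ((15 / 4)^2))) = 3477229793 / 7056000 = 492.80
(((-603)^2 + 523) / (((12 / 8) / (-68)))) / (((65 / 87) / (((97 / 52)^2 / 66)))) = -422269042021 / 362505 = -1164864.05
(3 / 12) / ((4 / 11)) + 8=139 / 16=8.69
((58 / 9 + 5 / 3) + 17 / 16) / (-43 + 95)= 1321 / 7488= 0.18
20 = 20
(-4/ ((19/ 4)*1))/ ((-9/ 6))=32/ 57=0.56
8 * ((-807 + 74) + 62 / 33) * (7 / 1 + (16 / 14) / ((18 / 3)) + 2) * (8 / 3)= -298016704 / 2079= -143346.18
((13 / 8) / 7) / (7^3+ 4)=13 / 19432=0.00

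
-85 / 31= -2.74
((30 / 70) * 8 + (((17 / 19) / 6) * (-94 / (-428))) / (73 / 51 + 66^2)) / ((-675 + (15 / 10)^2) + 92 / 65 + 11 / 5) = -80548157027 / 15720087225815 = -0.01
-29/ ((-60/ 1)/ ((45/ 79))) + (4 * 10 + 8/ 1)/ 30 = 2963/ 1580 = 1.88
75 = 75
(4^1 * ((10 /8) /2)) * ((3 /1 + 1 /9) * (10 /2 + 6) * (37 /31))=28490 /279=102.11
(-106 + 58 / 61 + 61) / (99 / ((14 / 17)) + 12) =-37618 / 112911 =-0.33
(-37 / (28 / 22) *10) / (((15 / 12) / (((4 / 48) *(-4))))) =1628 / 21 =77.52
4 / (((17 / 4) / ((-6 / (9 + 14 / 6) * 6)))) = -864 / 289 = -2.99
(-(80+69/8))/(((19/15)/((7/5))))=-14889/152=-97.95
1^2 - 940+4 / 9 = -8447 / 9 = -938.56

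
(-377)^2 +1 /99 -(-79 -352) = 14113441 /99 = 142560.01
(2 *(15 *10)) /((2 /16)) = 2400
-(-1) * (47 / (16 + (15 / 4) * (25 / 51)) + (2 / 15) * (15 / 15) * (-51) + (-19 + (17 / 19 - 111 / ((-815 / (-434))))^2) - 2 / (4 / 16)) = 976635970476648 / 290859477925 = 3357.76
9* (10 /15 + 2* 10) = 186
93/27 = 3.44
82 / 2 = 41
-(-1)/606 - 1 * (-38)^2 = -875063/606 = -1444.00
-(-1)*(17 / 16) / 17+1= 17 / 16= 1.06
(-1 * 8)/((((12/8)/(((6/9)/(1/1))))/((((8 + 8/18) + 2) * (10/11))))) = -30080/891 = -33.76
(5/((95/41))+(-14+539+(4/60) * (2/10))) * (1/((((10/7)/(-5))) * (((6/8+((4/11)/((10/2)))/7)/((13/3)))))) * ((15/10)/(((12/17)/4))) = -89376.76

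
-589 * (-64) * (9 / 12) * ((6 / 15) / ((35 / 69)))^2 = 538411968 / 30625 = 17580.80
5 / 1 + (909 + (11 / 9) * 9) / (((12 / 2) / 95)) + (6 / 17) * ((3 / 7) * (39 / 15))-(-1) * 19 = 26045042 / 1785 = 14591.06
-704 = -704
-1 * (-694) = 694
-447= -447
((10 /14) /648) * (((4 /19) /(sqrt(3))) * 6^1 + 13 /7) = 5 * sqrt(3) /10773 + 65 /31752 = 0.00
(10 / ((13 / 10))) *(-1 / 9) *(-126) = 107.69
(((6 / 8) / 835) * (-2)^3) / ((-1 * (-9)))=-2 / 2505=-0.00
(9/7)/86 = 9/602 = 0.01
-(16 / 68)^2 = -16 / 289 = -0.06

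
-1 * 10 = -10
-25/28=-0.89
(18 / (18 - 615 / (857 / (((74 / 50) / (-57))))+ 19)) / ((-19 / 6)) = -38565 / 251156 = -0.15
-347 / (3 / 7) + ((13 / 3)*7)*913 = 80654 / 3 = 26884.67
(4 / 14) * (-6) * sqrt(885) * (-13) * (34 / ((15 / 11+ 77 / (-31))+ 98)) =150722 * sqrt(885) / 19271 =232.67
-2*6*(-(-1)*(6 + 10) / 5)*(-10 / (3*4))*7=224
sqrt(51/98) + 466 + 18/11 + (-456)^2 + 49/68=sqrt(102)/14 + 155886459/748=208405.08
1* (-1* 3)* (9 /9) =-3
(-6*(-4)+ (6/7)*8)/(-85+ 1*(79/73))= -2628/7147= -0.37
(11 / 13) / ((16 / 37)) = 407 / 208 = 1.96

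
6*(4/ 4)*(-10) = -60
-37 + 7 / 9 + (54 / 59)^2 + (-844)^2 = 22315665982 / 31329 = 712300.62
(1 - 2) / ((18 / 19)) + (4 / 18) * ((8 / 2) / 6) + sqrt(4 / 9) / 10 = -227 / 270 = -0.84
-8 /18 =-4 /9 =-0.44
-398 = -398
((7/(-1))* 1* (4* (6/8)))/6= -7/2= -3.50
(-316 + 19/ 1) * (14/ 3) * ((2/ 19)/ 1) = -145.89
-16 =-16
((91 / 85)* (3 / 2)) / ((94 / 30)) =819 / 1598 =0.51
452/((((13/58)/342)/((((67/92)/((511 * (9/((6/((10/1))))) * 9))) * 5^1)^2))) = 279498607/145454058477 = 0.00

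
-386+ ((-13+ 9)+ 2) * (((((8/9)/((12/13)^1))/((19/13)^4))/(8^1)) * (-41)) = -383.84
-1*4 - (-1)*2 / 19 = -74 / 19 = -3.89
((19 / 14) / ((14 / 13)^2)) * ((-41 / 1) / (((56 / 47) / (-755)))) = 4671635735 / 153664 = 30401.63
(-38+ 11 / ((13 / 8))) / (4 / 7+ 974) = -1421 / 44343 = -0.03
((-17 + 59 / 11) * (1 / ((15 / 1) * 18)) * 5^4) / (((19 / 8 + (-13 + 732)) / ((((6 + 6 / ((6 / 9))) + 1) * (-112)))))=66.91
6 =6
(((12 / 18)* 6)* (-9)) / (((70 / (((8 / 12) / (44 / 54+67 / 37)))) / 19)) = -227772 / 91805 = -2.48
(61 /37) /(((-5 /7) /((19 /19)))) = -427 /185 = -2.31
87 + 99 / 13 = 1230 / 13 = 94.62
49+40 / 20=51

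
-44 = -44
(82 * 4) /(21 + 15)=82 /9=9.11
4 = 4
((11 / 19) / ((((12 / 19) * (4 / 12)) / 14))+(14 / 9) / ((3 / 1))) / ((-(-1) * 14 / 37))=11137 / 108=103.12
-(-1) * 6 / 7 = 6 / 7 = 0.86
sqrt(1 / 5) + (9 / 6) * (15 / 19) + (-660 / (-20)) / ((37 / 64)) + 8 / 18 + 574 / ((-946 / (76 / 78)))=58.57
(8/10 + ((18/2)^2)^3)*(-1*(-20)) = 10628836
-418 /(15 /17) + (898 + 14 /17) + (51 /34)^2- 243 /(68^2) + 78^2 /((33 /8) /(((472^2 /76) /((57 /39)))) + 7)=3646328258853431 /2813144565360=1296.18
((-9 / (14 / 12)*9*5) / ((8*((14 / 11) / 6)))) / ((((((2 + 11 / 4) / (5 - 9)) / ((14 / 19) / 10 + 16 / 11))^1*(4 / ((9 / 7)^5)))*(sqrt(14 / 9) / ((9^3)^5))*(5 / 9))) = 382161028781296194755362551*sqrt(14) / 20810931610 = 68709833037439198.13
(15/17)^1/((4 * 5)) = 3/68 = 0.04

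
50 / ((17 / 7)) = 350 / 17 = 20.59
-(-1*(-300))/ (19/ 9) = -2700/ 19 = -142.11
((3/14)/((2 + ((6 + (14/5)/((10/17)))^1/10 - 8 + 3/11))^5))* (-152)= 35859011718750000000/2396737851390023714657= 0.01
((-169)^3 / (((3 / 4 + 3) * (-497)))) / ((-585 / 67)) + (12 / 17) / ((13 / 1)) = -21986916104 / 74139975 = -296.56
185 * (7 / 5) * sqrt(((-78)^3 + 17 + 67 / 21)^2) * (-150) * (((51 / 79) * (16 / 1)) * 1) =-15043417612800 / 79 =-190423007756.96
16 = 16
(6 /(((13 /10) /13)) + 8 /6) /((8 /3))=23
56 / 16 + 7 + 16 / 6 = 79 / 6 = 13.17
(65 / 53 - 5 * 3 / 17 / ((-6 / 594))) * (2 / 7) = 159620 / 6307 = 25.31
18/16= 9/8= 1.12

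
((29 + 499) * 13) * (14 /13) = 7392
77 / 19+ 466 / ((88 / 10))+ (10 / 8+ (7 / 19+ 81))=116727 / 836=139.63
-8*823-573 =-7157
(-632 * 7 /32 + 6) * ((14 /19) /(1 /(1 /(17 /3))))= -11109 /646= -17.20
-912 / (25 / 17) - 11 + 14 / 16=-126057 / 200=-630.28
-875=-875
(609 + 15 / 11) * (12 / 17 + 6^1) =765396 / 187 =4093.03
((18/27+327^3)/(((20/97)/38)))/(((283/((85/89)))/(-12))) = -6573077808362/25187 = -260971048.89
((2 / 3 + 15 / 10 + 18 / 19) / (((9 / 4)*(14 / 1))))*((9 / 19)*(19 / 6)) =355 / 2394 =0.15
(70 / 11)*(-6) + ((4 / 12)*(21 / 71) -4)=-42.08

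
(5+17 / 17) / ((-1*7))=-6 / 7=-0.86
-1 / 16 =-0.06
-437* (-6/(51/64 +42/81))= 4530816/2273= 1993.32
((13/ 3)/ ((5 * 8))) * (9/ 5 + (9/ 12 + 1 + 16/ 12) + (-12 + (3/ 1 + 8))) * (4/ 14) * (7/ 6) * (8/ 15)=3029/ 40500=0.07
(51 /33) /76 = 17 /836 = 0.02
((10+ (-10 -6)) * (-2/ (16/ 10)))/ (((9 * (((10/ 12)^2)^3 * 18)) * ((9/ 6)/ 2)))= 576/ 3125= 0.18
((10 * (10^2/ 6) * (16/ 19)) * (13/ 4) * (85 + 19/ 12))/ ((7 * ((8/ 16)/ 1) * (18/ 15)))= 33767500/ 3591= 9403.37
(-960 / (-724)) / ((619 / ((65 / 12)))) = 1300 / 112039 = 0.01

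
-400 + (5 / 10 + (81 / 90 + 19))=-1898 / 5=-379.60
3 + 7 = 10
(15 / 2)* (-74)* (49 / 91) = -3885 / 13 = -298.85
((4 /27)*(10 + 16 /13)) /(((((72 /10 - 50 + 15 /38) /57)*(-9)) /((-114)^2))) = 3044298560 /942669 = 3229.45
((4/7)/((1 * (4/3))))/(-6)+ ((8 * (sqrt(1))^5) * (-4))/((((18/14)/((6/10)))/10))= -6275/42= -149.40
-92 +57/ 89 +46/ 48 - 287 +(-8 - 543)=-1983065/ 2136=-928.40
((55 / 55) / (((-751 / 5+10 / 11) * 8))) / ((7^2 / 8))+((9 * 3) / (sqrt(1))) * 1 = 10863098 / 402339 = 27.00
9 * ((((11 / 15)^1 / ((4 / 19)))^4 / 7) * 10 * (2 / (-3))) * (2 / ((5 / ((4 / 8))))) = -1908029761 / 7560000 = -252.38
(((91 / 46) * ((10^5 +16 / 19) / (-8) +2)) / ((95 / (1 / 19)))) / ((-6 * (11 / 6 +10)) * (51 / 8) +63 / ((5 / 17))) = 86436896 / 1504528509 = 0.06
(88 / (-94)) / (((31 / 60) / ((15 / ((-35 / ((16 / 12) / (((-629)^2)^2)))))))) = 10560 / 1596467837185319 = 0.00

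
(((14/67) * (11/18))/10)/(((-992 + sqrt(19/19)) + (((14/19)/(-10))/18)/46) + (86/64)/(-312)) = -55991936/4345378907803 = -0.00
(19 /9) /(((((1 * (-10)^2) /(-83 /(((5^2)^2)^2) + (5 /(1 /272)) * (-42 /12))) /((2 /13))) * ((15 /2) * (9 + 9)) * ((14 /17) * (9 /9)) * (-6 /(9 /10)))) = 600578151809 /28792968750000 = 0.02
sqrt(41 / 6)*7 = 7*sqrt(246) / 6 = 18.30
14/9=1.56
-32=-32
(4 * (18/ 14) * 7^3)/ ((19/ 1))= 1764/ 19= 92.84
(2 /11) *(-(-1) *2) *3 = 12 /11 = 1.09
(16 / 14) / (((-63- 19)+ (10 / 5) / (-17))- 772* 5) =-17 / 58639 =-0.00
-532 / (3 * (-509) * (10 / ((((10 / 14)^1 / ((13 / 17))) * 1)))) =646 / 19851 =0.03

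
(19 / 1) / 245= 19 / 245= 0.08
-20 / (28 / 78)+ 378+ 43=2557 / 7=365.29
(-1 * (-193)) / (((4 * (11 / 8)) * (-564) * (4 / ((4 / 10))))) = -193 / 31020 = -0.01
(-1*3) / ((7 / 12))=-36 / 7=-5.14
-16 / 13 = -1.23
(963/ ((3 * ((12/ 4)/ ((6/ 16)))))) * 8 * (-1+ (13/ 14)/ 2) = -4815/ 28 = -171.96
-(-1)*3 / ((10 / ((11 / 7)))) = 33 / 70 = 0.47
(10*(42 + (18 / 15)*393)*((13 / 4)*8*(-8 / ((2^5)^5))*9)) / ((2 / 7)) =-262899 / 262144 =-1.00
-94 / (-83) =94 / 83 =1.13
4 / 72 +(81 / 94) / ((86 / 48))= 19517 / 36378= 0.54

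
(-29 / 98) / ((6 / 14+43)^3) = -0.00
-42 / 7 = -6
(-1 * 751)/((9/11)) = -8261/9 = -917.89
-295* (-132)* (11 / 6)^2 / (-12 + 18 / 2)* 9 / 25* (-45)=706761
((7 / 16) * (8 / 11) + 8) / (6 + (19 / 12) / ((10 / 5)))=2196 / 1793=1.22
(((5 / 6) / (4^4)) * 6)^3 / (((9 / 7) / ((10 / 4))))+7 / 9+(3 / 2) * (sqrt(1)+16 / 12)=430616669 / 100663296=4.28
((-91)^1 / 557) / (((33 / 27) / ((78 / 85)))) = -63882 / 520795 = -0.12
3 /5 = 0.60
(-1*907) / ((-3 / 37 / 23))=771857 / 3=257285.67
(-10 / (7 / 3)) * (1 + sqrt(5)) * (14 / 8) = -15 * sqrt(5) / 2- 15 / 2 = -24.27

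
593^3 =208527857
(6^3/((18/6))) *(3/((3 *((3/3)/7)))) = 504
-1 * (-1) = 1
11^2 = 121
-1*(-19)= 19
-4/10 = -2/5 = -0.40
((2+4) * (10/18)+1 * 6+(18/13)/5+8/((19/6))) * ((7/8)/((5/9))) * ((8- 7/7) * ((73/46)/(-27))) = -7.86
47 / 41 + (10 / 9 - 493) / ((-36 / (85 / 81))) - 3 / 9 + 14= 31366951 / 1076004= 29.15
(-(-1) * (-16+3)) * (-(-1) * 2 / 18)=-1.44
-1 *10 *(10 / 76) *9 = -225 / 19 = -11.84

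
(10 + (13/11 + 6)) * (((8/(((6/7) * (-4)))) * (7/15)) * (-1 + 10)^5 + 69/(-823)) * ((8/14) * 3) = -85725796608/45265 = -1893864.94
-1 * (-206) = 206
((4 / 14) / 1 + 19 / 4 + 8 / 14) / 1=157 / 28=5.61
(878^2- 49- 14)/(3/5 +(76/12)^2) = 34686945/1832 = 18933.92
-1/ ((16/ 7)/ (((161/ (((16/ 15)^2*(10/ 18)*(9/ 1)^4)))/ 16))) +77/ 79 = 408302867/ 419364864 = 0.97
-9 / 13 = -0.69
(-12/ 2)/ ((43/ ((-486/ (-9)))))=-324/ 43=-7.53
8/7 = 1.14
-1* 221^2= -48841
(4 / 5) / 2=0.40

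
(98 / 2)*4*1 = 196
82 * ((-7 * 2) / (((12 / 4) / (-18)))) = 6888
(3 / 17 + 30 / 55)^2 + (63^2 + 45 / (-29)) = 3967.97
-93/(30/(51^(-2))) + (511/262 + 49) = 86799842/1703655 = 50.95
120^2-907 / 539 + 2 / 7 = 7760847 / 539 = 14398.60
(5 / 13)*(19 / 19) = 5 / 13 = 0.38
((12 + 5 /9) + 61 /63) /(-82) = -142 /861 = -0.16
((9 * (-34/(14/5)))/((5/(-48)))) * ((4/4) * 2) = 14688/7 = 2098.29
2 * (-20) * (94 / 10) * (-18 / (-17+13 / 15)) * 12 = -609120 / 121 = -5034.05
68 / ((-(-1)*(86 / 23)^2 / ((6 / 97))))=53958 / 179353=0.30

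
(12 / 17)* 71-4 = 784 / 17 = 46.12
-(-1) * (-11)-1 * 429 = -440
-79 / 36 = -2.19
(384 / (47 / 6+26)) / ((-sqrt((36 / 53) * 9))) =-128 * sqrt(53) / 203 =-4.59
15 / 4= 3.75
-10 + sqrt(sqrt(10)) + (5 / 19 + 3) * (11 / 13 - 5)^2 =48.08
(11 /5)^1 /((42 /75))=55 /14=3.93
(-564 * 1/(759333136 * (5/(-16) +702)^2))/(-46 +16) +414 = 12382551994106396134/29909545879484045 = 414.00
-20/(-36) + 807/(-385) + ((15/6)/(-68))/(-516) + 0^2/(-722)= -124860721/81053280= -1.54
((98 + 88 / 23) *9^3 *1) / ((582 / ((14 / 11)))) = 162.33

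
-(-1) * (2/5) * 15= 6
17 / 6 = 2.83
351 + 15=366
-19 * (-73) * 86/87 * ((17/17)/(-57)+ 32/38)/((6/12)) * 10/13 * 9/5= 3130.67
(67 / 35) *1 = 67 / 35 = 1.91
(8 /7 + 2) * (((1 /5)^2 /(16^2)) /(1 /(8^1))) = 11 /2800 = 0.00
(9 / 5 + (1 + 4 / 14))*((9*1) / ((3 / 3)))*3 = 2916 / 35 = 83.31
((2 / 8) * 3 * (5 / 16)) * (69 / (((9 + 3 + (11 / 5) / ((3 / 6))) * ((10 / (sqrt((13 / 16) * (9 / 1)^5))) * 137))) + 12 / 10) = 251505 * sqrt(13) / 5751808 + 9 / 32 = 0.44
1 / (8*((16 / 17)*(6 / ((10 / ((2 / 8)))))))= 85 / 96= 0.89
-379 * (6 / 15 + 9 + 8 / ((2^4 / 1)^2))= -571911 / 160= -3574.44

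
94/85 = 1.11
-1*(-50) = 50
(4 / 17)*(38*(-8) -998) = -5208 / 17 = -306.35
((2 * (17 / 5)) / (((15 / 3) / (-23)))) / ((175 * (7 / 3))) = -2346 / 30625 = -0.08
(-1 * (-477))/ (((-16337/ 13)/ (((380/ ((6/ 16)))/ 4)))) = -1570920/ 16337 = -96.16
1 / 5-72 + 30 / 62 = -11054 / 155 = -71.32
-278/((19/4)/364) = -404768/19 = -21303.58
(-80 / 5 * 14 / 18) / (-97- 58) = 112 / 1395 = 0.08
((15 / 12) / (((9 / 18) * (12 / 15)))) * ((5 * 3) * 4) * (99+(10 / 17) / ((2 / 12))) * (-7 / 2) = -4575375 / 68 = -67284.93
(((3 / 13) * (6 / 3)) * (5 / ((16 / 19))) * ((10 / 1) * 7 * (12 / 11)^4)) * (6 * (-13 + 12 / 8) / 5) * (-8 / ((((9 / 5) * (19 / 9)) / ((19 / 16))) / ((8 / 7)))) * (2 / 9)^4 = 44748800 / 1712997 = 26.12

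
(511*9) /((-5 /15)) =-13797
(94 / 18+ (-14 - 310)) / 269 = -2869 / 2421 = -1.19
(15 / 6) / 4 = 5 / 8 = 0.62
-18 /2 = -9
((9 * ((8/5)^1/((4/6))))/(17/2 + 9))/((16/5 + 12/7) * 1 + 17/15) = 648/3175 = 0.20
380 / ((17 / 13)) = 290.59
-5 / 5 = -1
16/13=1.23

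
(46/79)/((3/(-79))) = -46/3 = -15.33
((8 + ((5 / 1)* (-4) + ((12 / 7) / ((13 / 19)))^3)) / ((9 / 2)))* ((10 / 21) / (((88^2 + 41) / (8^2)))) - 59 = -59.00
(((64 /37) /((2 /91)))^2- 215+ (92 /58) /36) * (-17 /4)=-72637854745 /2858472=-25411.43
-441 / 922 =-0.48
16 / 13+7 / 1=107 / 13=8.23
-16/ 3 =-5.33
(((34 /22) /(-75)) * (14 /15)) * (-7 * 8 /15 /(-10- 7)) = -0.00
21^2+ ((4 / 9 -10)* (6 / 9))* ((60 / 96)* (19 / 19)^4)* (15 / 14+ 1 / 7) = 329741 / 756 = 436.17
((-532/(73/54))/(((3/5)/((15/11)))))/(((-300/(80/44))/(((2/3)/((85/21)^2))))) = 2815344/12763685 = 0.22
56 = 56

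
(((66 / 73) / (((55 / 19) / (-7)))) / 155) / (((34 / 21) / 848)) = -7.39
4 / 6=2 / 3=0.67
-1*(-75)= 75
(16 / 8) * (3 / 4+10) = 43 / 2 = 21.50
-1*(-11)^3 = 1331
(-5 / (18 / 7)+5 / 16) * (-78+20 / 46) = 52405 / 414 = 126.58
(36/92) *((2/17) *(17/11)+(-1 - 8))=-873/253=-3.45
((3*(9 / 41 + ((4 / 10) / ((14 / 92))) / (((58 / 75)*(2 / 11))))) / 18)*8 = 209896 / 8323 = 25.22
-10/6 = -5/3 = -1.67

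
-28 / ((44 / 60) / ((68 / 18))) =-4760 / 33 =-144.24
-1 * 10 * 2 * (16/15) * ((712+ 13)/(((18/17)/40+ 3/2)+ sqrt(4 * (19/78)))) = -106440672000/6112279+ 5363840000 * sqrt(1482)/18336837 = -6153.27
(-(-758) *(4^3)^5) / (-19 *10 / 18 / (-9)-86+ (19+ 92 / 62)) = -1021846807904256 / 80783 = -12649280268.18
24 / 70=12 / 35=0.34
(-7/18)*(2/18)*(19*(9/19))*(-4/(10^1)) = 0.16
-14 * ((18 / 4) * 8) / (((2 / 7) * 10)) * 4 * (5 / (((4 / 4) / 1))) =-3528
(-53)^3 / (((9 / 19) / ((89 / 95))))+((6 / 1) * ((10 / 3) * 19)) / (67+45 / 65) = -582991217 / 1980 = -294440.01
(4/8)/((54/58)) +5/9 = 1.09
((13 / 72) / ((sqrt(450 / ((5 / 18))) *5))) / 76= 13 *sqrt(5) / 2462400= 0.00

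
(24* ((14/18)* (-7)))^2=153664/9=17073.78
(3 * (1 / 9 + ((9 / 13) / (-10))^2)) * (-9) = -52887 / 16900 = -3.13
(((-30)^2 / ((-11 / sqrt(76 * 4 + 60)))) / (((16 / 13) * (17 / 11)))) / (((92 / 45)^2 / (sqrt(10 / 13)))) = -5923125 * sqrt(70) / 287776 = -172.20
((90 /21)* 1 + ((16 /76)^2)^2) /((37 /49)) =27379954 /4821877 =5.68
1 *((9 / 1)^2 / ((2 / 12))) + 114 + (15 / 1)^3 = 3975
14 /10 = 1.40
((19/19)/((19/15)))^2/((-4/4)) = -225/361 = -0.62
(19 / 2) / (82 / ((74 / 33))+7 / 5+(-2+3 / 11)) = 38665 / 147498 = 0.26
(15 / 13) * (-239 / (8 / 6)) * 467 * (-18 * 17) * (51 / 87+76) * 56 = 47788710944940 / 377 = 126760506485.25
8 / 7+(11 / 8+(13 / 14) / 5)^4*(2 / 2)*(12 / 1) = 111163636883 / 1536640000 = 72.34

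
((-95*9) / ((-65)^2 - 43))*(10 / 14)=-1425 / 9758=-0.15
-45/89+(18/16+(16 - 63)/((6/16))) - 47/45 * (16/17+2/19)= -1301965537/10348920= -125.81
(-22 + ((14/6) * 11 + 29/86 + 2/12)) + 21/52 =30685/6708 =4.57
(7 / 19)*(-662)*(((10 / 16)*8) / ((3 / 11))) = -254870 / 57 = -4471.40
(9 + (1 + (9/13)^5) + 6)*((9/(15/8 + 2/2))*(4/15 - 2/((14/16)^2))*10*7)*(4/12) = -165496745408/59778173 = -2768.51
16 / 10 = 8 / 5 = 1.60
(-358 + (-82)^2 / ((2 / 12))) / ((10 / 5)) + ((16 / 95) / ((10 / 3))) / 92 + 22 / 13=19994.69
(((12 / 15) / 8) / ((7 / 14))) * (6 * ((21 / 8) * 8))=25.20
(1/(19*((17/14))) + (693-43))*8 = 1679712/323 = 5200.35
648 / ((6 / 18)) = 1944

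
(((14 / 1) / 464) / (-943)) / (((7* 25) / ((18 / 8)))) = -9 / 21877600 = -0.00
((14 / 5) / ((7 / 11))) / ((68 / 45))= 99 / 34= 2.91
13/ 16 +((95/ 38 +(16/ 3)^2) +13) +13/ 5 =34097/ 720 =47.36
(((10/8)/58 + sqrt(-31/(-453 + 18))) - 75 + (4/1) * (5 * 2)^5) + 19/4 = sqrt(13485)/435 + 92783707/232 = 399930.04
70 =70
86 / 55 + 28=1626 / 55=29.56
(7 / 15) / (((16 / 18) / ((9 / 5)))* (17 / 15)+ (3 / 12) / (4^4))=0.83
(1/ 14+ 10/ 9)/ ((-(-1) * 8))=149/ 1008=0.15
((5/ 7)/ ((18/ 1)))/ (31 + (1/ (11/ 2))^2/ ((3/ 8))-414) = -0.00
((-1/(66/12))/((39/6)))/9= -0.00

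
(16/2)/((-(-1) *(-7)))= -1.14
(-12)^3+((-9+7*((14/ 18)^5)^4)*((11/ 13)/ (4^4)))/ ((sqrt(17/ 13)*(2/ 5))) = -1728 -2993662189854299568055*sqrt(221)/ 687832081011604803845376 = -1728.06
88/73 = 1.21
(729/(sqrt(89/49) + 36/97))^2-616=179263.35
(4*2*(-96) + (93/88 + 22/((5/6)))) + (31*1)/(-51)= -16631429/22440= -741.15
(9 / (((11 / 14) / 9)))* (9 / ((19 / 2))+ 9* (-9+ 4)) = -949158 / 209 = -4541.43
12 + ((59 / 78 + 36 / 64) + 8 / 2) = 10807 / 624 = 17.32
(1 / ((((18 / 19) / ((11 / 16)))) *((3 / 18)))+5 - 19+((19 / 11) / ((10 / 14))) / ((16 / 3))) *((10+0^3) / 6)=-6067 / 396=-15.32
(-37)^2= 1369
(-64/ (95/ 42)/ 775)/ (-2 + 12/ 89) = 119616/ 6110875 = 0.02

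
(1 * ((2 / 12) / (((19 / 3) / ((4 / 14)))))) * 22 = 22 / 133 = 0.17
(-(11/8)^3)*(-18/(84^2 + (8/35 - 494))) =419265/58797568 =0.01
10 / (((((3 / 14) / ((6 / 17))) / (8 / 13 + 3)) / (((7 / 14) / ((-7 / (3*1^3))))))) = -2820 / 221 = -12.76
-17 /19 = -0.89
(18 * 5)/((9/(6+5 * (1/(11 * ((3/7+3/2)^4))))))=60.33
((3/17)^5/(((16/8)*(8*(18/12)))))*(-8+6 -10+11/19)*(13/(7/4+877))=-228501/189650299490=-0.00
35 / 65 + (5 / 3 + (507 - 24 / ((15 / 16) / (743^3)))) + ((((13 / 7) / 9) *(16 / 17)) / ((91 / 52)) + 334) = -5116903647752101 / 487305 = -10500412775.88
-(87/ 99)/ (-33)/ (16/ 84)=203/ 1452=0.14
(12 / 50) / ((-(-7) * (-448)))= -3 / 39200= -0.00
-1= -1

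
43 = 43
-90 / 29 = -3.10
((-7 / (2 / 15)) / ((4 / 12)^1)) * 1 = -315 / 2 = -157.50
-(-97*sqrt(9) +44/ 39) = 11305/ 39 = 289.87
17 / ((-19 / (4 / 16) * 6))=-17 / 456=-0.04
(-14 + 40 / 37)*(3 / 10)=-717 / 185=-3.88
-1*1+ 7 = 6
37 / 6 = 6.17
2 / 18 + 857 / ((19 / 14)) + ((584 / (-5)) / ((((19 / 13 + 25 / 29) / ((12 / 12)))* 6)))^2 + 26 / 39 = 27026326 / 38475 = 702.44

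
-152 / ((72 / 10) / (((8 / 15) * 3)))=-304 / 9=-33.78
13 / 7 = 1.86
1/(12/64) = 5.33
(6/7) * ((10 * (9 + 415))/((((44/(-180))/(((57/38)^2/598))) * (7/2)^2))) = -5151600/1128127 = -4.57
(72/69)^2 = 576/529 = 1.09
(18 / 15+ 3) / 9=7 / 15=0.47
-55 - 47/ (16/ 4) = -267/ 4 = -66.75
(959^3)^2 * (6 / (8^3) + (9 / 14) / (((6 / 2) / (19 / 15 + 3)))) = 922008008029067386511 / 1280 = 720318756272708895.71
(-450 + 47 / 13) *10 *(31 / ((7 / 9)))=-2312910 / 13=-177916.15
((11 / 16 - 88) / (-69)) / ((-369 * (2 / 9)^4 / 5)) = -1697355 / 241408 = -7.03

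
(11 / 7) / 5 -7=-234 / 35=-6.69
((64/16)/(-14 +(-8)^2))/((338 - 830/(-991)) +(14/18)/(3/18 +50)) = 127839/541482925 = 0.00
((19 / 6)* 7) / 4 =133 / 24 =5.54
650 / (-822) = -325 / 411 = -0.79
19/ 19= 1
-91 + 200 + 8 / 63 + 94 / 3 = 8849 / 63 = 140.46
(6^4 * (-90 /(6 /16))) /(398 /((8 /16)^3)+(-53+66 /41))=-12752640 /128437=-99.29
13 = 13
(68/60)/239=17/3585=0.00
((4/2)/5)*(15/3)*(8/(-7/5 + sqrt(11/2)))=1120/177 + 400*sqrt(22)/177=16.93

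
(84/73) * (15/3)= 420/73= 5.75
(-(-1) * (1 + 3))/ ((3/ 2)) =8/ 3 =2.67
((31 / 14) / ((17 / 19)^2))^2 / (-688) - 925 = -10418067060881 / 11262639808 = -925.01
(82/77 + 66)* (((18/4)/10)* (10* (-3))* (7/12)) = -11619/22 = -528.14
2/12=1/6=0.17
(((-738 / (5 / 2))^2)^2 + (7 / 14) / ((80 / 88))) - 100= 18984773302479 / 2500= 7593909320.99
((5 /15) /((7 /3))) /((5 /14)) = 2 /5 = 0.40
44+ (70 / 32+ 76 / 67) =50729 / 1072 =47.32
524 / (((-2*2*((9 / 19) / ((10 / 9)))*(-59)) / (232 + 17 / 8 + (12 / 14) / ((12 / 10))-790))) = -2891.39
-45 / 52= -0.87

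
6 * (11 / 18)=11 / 3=3.67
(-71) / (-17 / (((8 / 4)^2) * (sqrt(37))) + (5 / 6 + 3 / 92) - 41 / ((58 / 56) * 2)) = 796342194111 / 211999404631 - 4832829207 * sqrt(37) / 211999404631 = 3.62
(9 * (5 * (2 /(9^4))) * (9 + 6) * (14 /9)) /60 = 35 /6561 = 0.01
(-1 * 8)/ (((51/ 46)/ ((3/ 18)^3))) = -46/ 1377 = -0.03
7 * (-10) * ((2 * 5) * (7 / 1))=-4900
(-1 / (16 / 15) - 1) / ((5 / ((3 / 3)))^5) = -31 / 50000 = -0.00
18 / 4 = 9 / 2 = 4.50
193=193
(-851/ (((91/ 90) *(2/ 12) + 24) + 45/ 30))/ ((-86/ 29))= 6663330/ 596023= 11.18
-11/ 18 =-0.61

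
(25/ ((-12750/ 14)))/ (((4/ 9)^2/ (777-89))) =-8127/ 85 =-95.61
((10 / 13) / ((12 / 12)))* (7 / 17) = 70 / 221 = 0.32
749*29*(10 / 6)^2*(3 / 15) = 12067.22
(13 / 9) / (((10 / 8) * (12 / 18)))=26 / 15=1.73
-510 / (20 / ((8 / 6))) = -34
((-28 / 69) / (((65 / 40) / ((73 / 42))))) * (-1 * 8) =9344 / 2691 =3.47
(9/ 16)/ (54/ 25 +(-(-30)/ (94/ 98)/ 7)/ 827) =2915175/ 11222272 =0.26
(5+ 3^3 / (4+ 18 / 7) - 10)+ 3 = 2.11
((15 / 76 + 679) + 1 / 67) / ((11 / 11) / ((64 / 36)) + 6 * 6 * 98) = 13834196 / 71869761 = 0.19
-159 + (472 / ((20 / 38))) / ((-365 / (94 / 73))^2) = -564375419251 / 3549780125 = -158.99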